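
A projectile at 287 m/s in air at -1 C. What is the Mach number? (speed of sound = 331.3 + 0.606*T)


a = 331.3 + 0.606*(-1) = 330.694 m/s
M = v/a = 287/330.694 = 0.8679

0.8679


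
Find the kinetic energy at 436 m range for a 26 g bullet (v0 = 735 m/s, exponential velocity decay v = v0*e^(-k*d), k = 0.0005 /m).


v = v0*exp(-k*d) = 735*exp(-0.0005*436) = 591.032 m/s
E = 0.5*m*v^2 = 0.5*0.026*591.032^2 = 4541 J

4541 J


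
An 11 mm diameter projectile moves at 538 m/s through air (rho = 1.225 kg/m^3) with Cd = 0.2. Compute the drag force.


A = pi*(d/2)^2 = pi*(11/2000)^2 = 9.50332e-05 m^2
Fd = 0.5*Cd*rho*A*v^2 = 0.5*0.2*1.225*9.50332e-05*538^2 = 3.37 N

3.37 N


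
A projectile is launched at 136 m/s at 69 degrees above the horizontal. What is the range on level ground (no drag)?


R = v0^2 * sin(2*theta) / g = 136^2 * sin(2*69°) / 9.81 = 1262 m

1262 m


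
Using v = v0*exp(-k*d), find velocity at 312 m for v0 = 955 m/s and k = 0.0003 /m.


v = v0*exp(-k*d) = 955*exp(-0.0003*312) = 869.7 m/s

869.7 m/s


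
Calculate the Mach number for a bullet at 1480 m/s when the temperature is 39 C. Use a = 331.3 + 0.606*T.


a = 331.3 + 0.606*(39) = 354.934 m/s
M = v/a = 1480/354.934 = 4.17

4.17


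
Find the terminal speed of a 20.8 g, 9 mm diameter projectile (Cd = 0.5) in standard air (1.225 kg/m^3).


A = pi*(d/2)^2 = pi*(9/2000)^2 = 6.36173e-05 m^2
vt = sqrt(2mg/(Cd*rho*A)) = sqrt(2*0.0208*9.81/(0.5 * 1.225 * 6.36173e-05)) = 102.3 m/s

102.3 m/s


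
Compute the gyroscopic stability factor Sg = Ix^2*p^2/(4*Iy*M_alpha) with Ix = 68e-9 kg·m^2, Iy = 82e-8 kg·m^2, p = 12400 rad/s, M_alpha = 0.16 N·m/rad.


Sg = Ix^2 * p^2 / (4 * Iy * M_alpha) = (68e-9)^2 * 12400^2 / (4 * 82e-8 * 0.16) = 1.355

1.355


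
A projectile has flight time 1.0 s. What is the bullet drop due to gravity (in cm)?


drop = 0.5*g*t^2 = 0.5*9.81*1.0^2 = 4.905 m ≈ 490.5 cm

490.5 cm


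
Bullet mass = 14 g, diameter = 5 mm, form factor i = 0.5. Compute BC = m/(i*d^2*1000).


BC = m/(i*d^2*1000) = 14/(0.5 * 5^2 * 1000) = 0.00112

0.00112


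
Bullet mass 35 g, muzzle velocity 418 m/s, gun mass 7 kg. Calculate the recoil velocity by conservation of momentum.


v_recoil = m_p * v_p / m_gun = 0.035 * 418 / 7 = 2.09 m/s

2.09 m/s


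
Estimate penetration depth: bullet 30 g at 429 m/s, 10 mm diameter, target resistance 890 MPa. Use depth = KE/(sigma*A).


A = pi*(d/2)^2 = pi*(10/2)^2 = 78.5398 mm^2
E = 0.5*m*v^2 = 0.5*0.03*429^2 = 2760.61 J
depth = E/(sigma*A) = 2760.61 J / (890 MPa * 78.5398 mm^2) = 2760.61/(890 * 78.5398) m = 0.0394935 m ≈ 39.49 mm

39.49 mm


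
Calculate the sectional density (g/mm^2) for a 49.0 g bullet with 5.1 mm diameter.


SD = m/d^2 = 49.0/5.1^2 = 1.884 g/mm^2

1.884 g/mm^2


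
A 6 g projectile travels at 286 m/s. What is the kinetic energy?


E = 0.5*m*v^2 = 0.5*0.006*286^2 = 245.4 J

245.4 J


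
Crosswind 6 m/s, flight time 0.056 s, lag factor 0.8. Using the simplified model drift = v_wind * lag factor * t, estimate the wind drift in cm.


drift = v_wind * lag * t = 6 * 0.8 * 0.056 = 0.2688 m ≈ 26.88 cm

26.88 cm


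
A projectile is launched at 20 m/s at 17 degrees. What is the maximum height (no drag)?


H = (v0*sin(theta))^2 / (2g) = (20*sin(17°))^2 / (2*9.81) = 1.743 m

1.743 m


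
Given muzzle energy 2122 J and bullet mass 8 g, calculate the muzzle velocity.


v = sqrt(2*E/m) = sqrt(2*2122/0.008) = 728.4 m/s

728.4 m/s


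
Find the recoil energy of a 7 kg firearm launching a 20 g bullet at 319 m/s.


v_r = m_p*v_p/m_gun = 0.02*319/7 = 0.911429 m/s, E_r = 0.5*m_gun*v_r^2 = 0.5*7*0.911429^2 = 2.907 J

2.907 J


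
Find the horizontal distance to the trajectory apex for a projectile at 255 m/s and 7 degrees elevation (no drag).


R = v0^2*sin(2*theta)/g = 255^2*sin(2*7°)/9.81 = 1603.56 m
apex_dist = R/2 = 1603.56/2 = 801.8 m

801.8 m


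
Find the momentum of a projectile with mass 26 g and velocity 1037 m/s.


p = m*v = 0.026*1037 = 26.96 kg·m/s

26.96 kg·m/s


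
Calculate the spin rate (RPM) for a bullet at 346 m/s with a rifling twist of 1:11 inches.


twist_m = 11*0.0254 = 0.2794 m
spin = v/twist = 346/0.2794 = 1238.368 rev/s
RPM = spin*60 = 1238.368*60 ≈ 74302 RPM

74302 RPM


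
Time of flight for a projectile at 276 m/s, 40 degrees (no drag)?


T = 2*v0*sin(theta)/g = 2*276*sin(40°)/9.81 = 36.17 s

36.17 s


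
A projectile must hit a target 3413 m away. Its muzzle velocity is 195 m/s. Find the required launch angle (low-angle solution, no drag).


sin(2*theta) = R*g/v0^2 = 3413*9.81/195^2 = 0.880514, theta = arcsin(0.880514)/2 = 30.85°

30.85 degrees


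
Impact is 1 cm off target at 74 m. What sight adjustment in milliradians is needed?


1 mrad subtends 1 cm per 10 m of range, so adj = error_cm / (dist_m / 10) = 1 / (74/10) = 0.1351 mrad

0.1351 mrad


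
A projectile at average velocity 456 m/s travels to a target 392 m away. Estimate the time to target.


t = d/v = 392/456 = 0.8596 s

0.8596 s


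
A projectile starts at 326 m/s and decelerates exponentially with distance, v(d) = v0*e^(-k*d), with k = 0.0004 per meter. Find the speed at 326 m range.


v = v0*exp(-k*d) = 326*exp(-0.0004*326) = 286.1 m/s

286.1 m/s


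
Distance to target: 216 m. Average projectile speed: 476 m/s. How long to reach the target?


t = d/v = 216/476 = 0.4538 s

0.4538 s


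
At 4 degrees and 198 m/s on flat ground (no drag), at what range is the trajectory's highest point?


R = v0^2*sin(2*theta)/g = 198^2*sin(2*4°)/9.81 = 556.182 m
apex_dist = R/2 = 556.182/2 = 278.1 m

278.1 m


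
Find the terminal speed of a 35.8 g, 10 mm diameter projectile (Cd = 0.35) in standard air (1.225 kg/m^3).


A = pi*(d/2)^2 = pi*(10/2000)^2 = 7.85398e-05 m^2
vt = sqrt(2mg/(Cd*rho*A)) = sqrt(2*0.0358*9.81/(0.35 * 1.225 * 7.85398e-05)) = 144.4 m/s

144.4 m/s


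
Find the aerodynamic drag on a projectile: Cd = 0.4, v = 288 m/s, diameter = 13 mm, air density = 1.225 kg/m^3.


A = pi*(d/2)^2 = pi*(13/2000)^2 = 1.32732e-04 m^2
Fd = 0.5*Cd*rho*A*v^2 = 0.5*0.4*1.225*1.32732e-04*288^2 = 2.697 N

2.697 N


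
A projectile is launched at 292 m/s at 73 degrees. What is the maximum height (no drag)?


H = (v0*sin(theta))^2 / (2g) = (292*sin(73°))^2 / (2*9.81) = 3974 m

3974 m


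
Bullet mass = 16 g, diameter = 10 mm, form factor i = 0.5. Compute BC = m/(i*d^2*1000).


BC = m/(i*d^2*1000) = 16/(0.5 * 10^2 * 1000) = 0.00032

0.00032


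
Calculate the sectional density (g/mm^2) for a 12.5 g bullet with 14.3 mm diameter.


SD = m/d^2 = 12.5/14.3^2 = 0.06113 g/mm^2

0.06113 g/mm^2


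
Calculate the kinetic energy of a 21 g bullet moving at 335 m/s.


E = 0.5*m*v^2 = 0.5*0.021*335^2 = 1178 J

1178 J


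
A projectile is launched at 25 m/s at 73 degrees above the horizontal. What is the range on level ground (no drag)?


R = v0^2 * sin(2*theta) / g = 25^2 * sin(2*73°) / 9.81 = 35.63 m

35.63 m


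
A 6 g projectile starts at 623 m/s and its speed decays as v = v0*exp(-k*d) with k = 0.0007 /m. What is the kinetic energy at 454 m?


v = v0*exp(-k*d) = 623*exp(-0.0007*454) = 453.387 m/s
E = 0.5*m*v^2 = 0.5*0.006*453.387^2 = 616.7 J

616.7 J


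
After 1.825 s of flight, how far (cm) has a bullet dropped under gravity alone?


drop = 0.5*g*t^2 = 0.5*9.81*1.825^2 = 16.3367 m ≈ 1634 cm

1634 cm


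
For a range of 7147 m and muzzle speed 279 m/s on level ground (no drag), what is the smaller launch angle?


sin(2*theta) = R*g/v0^2 = 7147*9.81/279^2 = 0.900709, theta = arcsin(0.900709)/2 = 32.13°

32.13 degrees


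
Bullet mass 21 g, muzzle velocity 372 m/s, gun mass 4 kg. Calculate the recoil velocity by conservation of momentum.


v_recoil = m_p * v_p / m_gun = 0.021 * 372 / 4 = 1.953 m/s

1.953 m/s


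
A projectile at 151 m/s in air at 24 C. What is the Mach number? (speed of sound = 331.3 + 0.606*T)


a = 331.3 + 0.606*(24) = 345.844 m/s
M = v/a = 151/345.844 = 0.4366

0.4366


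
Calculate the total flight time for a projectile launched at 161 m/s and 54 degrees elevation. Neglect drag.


T = 2*v0*sin(theta)/g = 2*161*sin(54°)/9.81 = 26.55 s

26.55 s


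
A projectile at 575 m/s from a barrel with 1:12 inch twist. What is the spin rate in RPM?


twist_m = 12*0.0254 = 0.3048 m
spin = v/twist = 575/0.3048 = 1886.483 rev/s
RPM = spin*60 = 1886.483*60 ≈ 113189 RPM

113189 RPM


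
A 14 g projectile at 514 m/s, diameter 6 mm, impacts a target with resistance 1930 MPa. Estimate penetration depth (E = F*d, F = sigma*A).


A = pi*(d/2)^2 = pi*(6/2)^2 = 28.2743 mm^2
E = 0.5*m*v^2 = 0.5*0.014*514^2 = 1849.37 J
depth = E/(sigma*A) = 1849.37 J / (1930 MPa * 28.2743 mm^2) = 1849.37/(1930 * 28.2743) m = 0.0338902 m ≈ 33.89 mm

33.89 mm


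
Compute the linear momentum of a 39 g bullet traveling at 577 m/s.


p = m*v = 0.039*577 = 22.5 kg·m/s

22.5 kg·m/s


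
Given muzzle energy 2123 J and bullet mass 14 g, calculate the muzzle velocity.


v = sqrt(2*E/m) = sqrt(2*2123/0.014) = 550.7 m/s

550.7 m/s


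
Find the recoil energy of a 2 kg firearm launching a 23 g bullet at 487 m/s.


v_r = m_p*v_p/m_gun = 0.023*487/2 = 5.6005 m/s, E_r = 0.5*m_gun*v_r^2 = 0.5*2*5.6005^2 = 31.37 J

31.37 J


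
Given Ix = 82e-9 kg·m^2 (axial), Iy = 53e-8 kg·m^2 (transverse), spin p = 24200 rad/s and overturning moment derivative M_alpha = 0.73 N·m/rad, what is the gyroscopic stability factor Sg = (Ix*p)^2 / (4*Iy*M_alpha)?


Sg = Ix^2 * p^2 / (4 * Iy * M_alpha) = (82e-9)^2 * 24200^2 / (4 * 53e-8 * 0.73) = 2.544

2.544


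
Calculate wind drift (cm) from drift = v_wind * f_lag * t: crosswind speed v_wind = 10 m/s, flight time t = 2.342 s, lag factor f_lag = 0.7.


drift = v_wind * lag * t = 10 * 0.7 * 2.342 = 16.394 m ≈ 1639 cm

1639 cm


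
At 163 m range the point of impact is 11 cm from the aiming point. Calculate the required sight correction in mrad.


1 mrad subtends 1 cm per 10 m of range, so adj = error_cm / (dist_m / 10) = 11 / (163/10) = 0.6748 mrad

0.6748 mrad


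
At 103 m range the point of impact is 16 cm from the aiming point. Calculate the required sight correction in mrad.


1 mrad subtends 1 cm per 10 m of range, so adj = error_cm / (dist_m / 10) = 16 / (103/10) = 1.553 mrad

1.553 mrad


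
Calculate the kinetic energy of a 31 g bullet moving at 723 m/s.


E = 0.5*m*v^2 = 0.5*0.031*723^2 = 8102 J

8102 J


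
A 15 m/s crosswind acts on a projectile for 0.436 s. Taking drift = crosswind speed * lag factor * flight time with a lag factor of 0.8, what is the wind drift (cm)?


drift = v_wind * lag * t = 15 * 0.8 * 0.436 = 5.232 m ≈ 523.2 cm

523.2 cm


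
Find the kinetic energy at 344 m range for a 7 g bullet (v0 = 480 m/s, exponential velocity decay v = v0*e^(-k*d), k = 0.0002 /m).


v = v0*exp(-k*d) = 480*exp(-0.0002*344) = 448.086 m/s
E = 0.5*m*v^2 = 0.5*0.007*448.086^2 = 702.7 J

702.7 J


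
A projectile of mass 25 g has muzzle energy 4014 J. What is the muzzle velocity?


v = sqrt(2*E/m) = sqrt(2*4014/0.025) = 566.7 m/s

566.7 m/s


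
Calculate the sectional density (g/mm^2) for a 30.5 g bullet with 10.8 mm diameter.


SD = m/d^2 = 30.5/10.8^2 = 0.2615 g/mm^2

0.2615 g/mm^2


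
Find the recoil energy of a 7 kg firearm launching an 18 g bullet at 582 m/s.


v_r = m_p*v_p/m_gun = 0.018*582/7 = 1.49657 m/s, E_r = 0.5*m_gun*v_r^2 = 0.5*7*1.49657^2 = 7.839 J

7.839 J


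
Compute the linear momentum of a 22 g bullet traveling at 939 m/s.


p = m*v = 0.022*939 = 20.66 kg·m/s

20.66 kg·m/s


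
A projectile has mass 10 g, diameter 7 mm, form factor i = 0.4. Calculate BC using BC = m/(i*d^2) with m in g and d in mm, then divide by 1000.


BC = m/(i*d^2*1000) = 10/(0.4 * 7^2 * 1000) = 0.0005102

0.0005102


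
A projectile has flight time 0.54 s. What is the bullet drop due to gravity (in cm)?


drop = 0.5*g*t^2 = 0.5*9.81*0.54^2 = 1.4303 m ≈ 143 cm

143 cm


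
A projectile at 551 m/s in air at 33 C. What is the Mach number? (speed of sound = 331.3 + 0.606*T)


a = 331.3 + 0.606*(33) = 351.298 m/s
M = v/a = 551/351.298 = 1.568

1.568


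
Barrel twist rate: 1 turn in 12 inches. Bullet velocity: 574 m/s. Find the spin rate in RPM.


twist_m = 12*0.0254 = 0.3048 m
spin = v/twist = 574/0.3048 = 1883.202 rev/s
RPM = spin*60 = 1883.202*60 ≈ 112992 RPM

112992 RPM


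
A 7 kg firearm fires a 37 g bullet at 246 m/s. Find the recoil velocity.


v_recoil = m_p * v_p / m_gun = 0.037 * 246 / 7 = 1.3 m/s

1.3 m/s


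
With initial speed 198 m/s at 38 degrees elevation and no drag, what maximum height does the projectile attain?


H = (v0*sin(theta))^2 / (2g) = (198*sin(38°))^2 / (2*9.81) = 757.4 m

757.4 m


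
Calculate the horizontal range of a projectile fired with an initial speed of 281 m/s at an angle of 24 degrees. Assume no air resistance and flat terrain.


R = v0^2 * sin(2*theta) / g = 281^2 * sin(2*24°) / 9.81 = 5982 m

5982 m


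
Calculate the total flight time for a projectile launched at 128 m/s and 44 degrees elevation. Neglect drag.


T = 2*v0*sin(theta)/g = 2*128*sin(44°)/9.81 = 18.13 s

18.13 s


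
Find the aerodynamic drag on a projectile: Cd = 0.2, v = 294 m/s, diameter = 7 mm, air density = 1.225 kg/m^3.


A = pi*(d/2)^2 = pi*(7/2000)^2 = 3.84845e-05 m^2
Fd = 0.5*Cd*rho*A*v^2 = 0.5*0.2*1.225*3.84845e-05*294^2 = 0.4075 N

0.4075 N


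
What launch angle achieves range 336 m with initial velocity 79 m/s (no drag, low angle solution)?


sin(2*theta) = R*g/v0^2 = 336*9.81/79^2 = 0.528146, theta = arcsin(0.528146)/2 = 15.94°

15.94 degrees


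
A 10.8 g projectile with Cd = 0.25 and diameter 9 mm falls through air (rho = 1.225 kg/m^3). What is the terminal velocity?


A = pi*(d/2)^2 = pi*(9/2000)^2 = 6.36173e-05 m^2
vt = sqrt(2mg/(Cd*rho*A)) = sqrt(2*0.0108*9.81/(0.25 * 1.225 * 6.36173e-05)) = 104.3 m/s

104.3 m/s


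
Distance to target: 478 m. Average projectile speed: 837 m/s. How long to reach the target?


t = d/v = 478/837 = 0.5711 s

0.5711 s


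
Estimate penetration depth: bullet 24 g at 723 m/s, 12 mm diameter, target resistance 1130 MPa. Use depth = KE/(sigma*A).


A = pi*(d/2)^2 = pi*(12/2)^2 = 113.097 mm^2
E = 0.5*m*v^2 = 0.5*0.024*723^2 = 6272.75 J
depth = E/(sigma*A) = 6272.75 J / (1130 MPa * 113.097 mm^2) = 6272.75/(1130 * 113.097) m = 0.0490825 m ≈ 49.08 mm

49.08 mm


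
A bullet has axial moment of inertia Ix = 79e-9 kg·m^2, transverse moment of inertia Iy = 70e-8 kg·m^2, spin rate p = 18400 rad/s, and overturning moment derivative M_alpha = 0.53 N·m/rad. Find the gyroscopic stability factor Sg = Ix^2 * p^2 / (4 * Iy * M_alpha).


Sg = Ix^2 * p^2 / (4 * Iy * M_alpha) = (79e-9)^2 * 18400^2 / (4 * 70e-8 * 0.53) = 1.424

1.424


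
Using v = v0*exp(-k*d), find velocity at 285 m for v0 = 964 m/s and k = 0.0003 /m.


v = v0*exp(-k*d) = 964*exp(-0.0003*285) = 885 m/s

885 m/s


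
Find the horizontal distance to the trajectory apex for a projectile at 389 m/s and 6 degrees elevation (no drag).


R = v0^2*sin(2*theta)/g = 389^2*sin(2*6°)/9.81 = 3207.07 m
apex_dist = R/2 = 3207.07/2 = 1604 m

1604 m


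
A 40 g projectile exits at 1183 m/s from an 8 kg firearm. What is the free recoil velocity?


v_recoil = m_p * v_p / m_gun = 0.04 * 1183 / 8 = 5.915 m/s

5.915 m/s


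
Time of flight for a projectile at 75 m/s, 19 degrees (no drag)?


T = 2*v0*sin(theta)/g = 2*75*sin(19°)/9.81 = 4.978 s

4.978 s


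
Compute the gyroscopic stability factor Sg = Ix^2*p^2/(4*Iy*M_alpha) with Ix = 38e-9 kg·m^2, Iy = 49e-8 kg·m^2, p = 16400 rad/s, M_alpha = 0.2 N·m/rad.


Sg = Ix^2 * p^2 / (4 * Iy * M_alpha) = (38e-9)^2 * 16400^2 / (4 * 49e-8 * 0.2) = 0.9908

0.9908


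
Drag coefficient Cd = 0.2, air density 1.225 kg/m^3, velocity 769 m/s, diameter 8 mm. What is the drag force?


A = pi*(d/2)^2 = pi*(8/2000)^2 = 5.02655e-05 m^2
Fd = 0.5*Cd*rho*A*v^2 = 0.5*0.2*1.225*5.02655e-05*769^2 = 3.641 N

3.641 N


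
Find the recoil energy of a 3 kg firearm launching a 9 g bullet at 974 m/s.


v_r = m_p*v_p/m_gun = 0.009*974/3 = 2.922 m/s, E_r = 0.5*m_gun*v_r^2 = 0.5*3*2.922^2 = 12.81 J

12.81 J


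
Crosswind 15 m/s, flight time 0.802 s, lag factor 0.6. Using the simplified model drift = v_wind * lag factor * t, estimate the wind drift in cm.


drift = v_wind * lag * t = 15 * 0.6 * 0.802 = 7.218 m ≈ 721.8 cm

721.8 cm


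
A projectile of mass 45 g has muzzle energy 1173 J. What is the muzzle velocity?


v = sqrt(2*E/m) = sqrt(2*1173/0.045) = 228.3 m/s

228.3 m/s


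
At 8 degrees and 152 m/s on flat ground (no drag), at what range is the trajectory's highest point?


R = v0^2*sin(2*theta)/g = 152^2*sin(2*8°)/9.81 = 649.167 m
apex_dist = R/2 = 649.167/2 = 324.6 m

324.6 m


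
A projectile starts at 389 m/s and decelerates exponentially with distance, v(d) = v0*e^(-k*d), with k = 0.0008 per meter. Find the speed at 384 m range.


v = v0*exp(-k*d) = 389*exp(-0.0008*384) = 286.1 m/s

286.1 m/s


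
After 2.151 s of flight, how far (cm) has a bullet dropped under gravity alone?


drop = 0.5*g*t^2 = 0.5*9.81*2.151^2 = 22.6945 m ≈ 2269 cm

2269 cm


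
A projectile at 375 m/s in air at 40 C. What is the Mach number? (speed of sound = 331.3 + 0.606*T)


a = 331.3 + 0.606*(40) = 355.54 m/s
M = v/a = 375/355.54 = 1.055

1.055


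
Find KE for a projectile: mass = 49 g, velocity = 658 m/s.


E = 0.5*m*v^2 = 0.5*0.049*658^2 = 10608 J

10608 J


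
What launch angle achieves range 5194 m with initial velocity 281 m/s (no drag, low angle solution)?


sin(2*theta) = R*g/v0^2 = 5194*9.81/281^2 = 0.645295, theta = arcsin(0.645295)/2 = 20.09°

20.09 degrees


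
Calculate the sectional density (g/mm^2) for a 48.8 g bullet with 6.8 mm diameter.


SD = m/d^2 = 48.8/6.8^2 = 1.055 g/mm^2

1.055 g/mm^2


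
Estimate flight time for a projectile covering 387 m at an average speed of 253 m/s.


t = d/v = 387/253 = 1.53 s

1.53 s


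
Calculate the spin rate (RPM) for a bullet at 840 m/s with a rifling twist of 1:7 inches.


twist_m = 7*0.0254 = 0.1778 m
spin = v/twist = 840/0.1778 = 4724.409 rev/s
RPM = spin*60 = 4724.409*60 ≈ 283465 RPM

283465 RPM


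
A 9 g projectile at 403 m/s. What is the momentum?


p = m*v = 0.009*403 = 3.627 kg·m/s

3.627 kg·m/s


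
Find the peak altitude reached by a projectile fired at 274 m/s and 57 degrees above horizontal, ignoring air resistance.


H = (v0*sin(theta))^2 / (2g) = (274*sin(57°))^2 / (2*9.81) = 2691 m

2691 m


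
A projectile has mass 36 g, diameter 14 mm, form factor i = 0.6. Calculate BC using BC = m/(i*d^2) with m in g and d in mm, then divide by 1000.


BC = m/(i*d^2*1000) = 36/(0.6 * 14^2 * 1000) = 0.0003061

0.0003061


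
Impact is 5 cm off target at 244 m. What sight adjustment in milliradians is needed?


1 mrad subtends 1 cm per 10 m of range, so adj = error_cm / (dist_m / 10) = 5 / (244/10) = 0.2049 mrad

0.2049 mrad


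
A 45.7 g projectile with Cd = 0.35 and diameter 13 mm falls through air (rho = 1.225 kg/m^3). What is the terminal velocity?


A = pi*(d/2)^2 = pi*(13/2000)^2 = 1.32732e-04 m^2
vt = sqrt(2mg/(Cd*rho*A)) = sqrt(2*0.0457*9.81/(0.35 * 1.225 * 1.32732e-04)) = 125.5 m/s

125.5 m/s


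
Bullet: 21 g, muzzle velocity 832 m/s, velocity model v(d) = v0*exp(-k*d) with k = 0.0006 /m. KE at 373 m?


v = v0*exp(-k*d) = 832*exp(-0.0006*373) = 665.163 m/s
E = 0.5*m*v^2 = 0.5*0.021*665.163^2 = 4646 J

4646 J


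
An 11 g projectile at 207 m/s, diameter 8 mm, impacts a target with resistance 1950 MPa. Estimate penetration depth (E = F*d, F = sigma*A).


A = pi*(d/2)^2 = pi*(8/2)^2 = 50.2655 mm^2
E = 0.5*m*v^2 = 0.5*0.011*207^2 = 235.669 J
depth = E/(sigma*A) = 235.669 J / (1950 MPa * 50.2655 mm^2) = 235.669/(1950 * 50.2655) m = 0.00240436 m ≈ 2.404 mm

2.404 mm


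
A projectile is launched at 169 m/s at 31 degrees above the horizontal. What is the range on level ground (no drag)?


R = v0^2 * sin(2*theta) / g = 169^2 * sin(2*31°) / 9.81 = 2571 m

2571 m


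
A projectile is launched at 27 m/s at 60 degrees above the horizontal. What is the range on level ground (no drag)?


R = v0^2 * sin(2*theta) / g = 27^2 * sin(2*60°) / 9.81 = 64.36 m

64.36 m


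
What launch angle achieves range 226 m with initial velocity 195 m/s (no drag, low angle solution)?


sin(2*theta) = R*g/v0^2 = 226*9.81/195^2 = 0.0583053, theta = arcsin(0.0583053)/2 = 1.671°

1.671 degrees


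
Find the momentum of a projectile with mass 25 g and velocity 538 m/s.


p = m*v = 0.025*538 = 13.45 kg·m/s

13.45 kg·m/s


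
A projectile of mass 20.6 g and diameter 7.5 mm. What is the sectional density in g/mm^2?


SD = m/d^2 = 20.6/7.5^2 = 0.3662 g/mm^2

0.3662 g/mm^2


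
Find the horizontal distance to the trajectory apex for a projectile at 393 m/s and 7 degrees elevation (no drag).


R = v0^2*sin(2*theta)/g = 393^2*sin(2*7°)/9.81 = 3808.83 m
apex_dist = R/2 = 3808.83/2 = 1904 m

1904 m


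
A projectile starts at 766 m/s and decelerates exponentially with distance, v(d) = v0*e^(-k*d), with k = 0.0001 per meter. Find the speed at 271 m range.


v = v0*exp(-k*d) = 766*exp(-0.0001*271) = 745.5 m/s

745.5 m/s


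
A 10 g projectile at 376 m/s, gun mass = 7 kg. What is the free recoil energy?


v_r = m_p*v_p/m_gun = 0.01*376/7 = 0.537143 m/s, E_r = 0.5*m_gun*v_r^2 = 0.5*7*0.537143^2 = 1.01 J

1.01 J


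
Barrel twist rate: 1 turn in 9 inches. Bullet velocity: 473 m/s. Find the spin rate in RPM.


twist_m = 9*0.0254 = 0.2286 m
spin = v/twist = 473/0.2286 = 2069.116 rev/s
RPM = spin*60 = 2069.116*60 ≈ 124147 RPM

124147 RPM


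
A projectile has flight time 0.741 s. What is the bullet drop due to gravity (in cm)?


drop = 0.5*g*t^2 = 0.5*9.81*0.741^2 = 2.69324 m ≈ 269.3 cm

269.3 cm


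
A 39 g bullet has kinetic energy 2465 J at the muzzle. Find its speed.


v = sqrt(2*E/m) = sqrt(2*2465/0.039) = 355.5 m/s

355.5 m/s


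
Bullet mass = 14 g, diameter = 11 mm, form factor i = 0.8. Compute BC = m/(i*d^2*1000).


BC = m/(i*d^2*1000) = 14/(0.8 * 11^2 * 1000) = 0.0001446

0.0001446


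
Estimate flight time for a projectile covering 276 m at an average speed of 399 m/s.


t = d/v = 276/399 = 0.6917 s

0.6917 s


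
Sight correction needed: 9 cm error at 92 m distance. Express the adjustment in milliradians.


1 mrad subtends 1 cm per 10 m of range, so adj = error_cm / (dist_m / 10) = 9 / (92/10) = 0.9783 mrad

0.9783 mrad


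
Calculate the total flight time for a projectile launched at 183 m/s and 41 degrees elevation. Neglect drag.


T = 2*v0*sin(theta)/g = 2*183*sin(41°)/9.81 = 24.48 s

24.48 s


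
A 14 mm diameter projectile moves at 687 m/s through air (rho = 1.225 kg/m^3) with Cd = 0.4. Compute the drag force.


A = pi*(d/2)^2 = pi*(14/2000)^2 = 1.53938e-04 m^2
Fd = 0.5*Cd*rho*A*v^2 = 0.5*0.4*1.225*1.53938e-04*687^2 = 17.8 N

17.8 N


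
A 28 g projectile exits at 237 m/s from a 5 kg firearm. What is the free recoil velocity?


v_recoil = m_p * v_p / m_gun = 0.028 * 237 / 5 = 1.327 m/s

1.327 m/s


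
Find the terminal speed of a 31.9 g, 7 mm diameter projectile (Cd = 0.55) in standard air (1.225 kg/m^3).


A = pi*(d/2)^2 = pi*(7/2000)^2 = 3.84845e-05 m^2
vt = sqrt(2mg/(Cd*rho*A)) = sqrt(2*0.0319*9.81/(0.55 * 1.225 * 3.84845e-05)) = 155.4 m/s

155.4 m/s


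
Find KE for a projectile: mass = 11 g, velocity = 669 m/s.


E = 0.5*m*v^2 = 0.5*0.011*669^2 = 2462 J

2462 J


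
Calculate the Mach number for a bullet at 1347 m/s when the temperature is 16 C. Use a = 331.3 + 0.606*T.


a = 331.3 + 0.606*(16) = 340.996 m/s
M = v/a = 1347/340.996 = 3.95

3.95


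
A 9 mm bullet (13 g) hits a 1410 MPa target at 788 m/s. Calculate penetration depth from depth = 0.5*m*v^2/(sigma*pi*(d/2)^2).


A = pi*(d/2)^2 = pi*(9/2)^2 = 63.6173 mm^2
E = 0.5*m*v^2 = 0.5*0.013*788^2 = 4036.14 J
depth = E/(sigma*A) = 4036.14 J / (1410 MPa * 63.6173 mm^2) = 4036.14/(1410 * 63.6173) m = 0.0449958 m ≈ 45 mm

45 mm


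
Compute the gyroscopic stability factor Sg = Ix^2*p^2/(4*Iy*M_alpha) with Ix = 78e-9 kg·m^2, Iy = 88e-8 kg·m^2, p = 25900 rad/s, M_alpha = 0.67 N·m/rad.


Sg = Ix^2 * p^2 / (4 * Iy * M_alpha) = (78e-9)^2 * 25900^2 / (4 * 88e-8 * 0.67) = 1.73

1.73


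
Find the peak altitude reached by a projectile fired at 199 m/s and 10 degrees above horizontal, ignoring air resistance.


H = (v0*sin(theta))^2 / (2g) = (199*sin(10°))^2 / (2*9.81) = 60.86 m

60.86 m


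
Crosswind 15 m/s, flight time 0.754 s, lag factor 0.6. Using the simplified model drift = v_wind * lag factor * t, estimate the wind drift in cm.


drift = v_wind * lag * t = 15 * 0.6 * 0.754 = 6.786 m ≈ 678.6 cm

678.6 cm


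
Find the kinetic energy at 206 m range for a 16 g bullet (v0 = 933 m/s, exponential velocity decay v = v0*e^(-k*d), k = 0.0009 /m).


v = v0*exp(-k*d) = 933*exp(-0.0009*206) = 775.11 m/s
E = 0.5*m*v^2 = 0.5*0.016*775.11^2 = 4806 J

4806 J


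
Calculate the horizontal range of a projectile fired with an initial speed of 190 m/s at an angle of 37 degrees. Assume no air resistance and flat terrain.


R = v0^2 * sin(2*theta) / g = 190^2 * sin(2*37°) / 9.81 = 3537 m

3537 m


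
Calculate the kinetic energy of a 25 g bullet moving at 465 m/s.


E = 0.5*m*v^2 = 0.5*0.025*465^2 = 2703 J

2703 J


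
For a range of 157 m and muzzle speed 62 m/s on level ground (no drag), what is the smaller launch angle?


sin(2*theta) = R*g/v0^2 = 157*9.81/62^2 = 0.400669, theta = arcsin(0.400669)/2 = 11.81°

11.81 degrees


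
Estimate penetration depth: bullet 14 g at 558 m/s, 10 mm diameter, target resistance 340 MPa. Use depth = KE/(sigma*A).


A = pi*(d/2)^2 = pi*(10/2)^2 = 78.5398 mm^2
E = 0.5*m*v^2 = 0.5*0.014*558^2 = 2179.55 J
depth = E/(sigma*A) = 2179.55 J / (340 MPa * 78.5398 mm^2) = 2179.55/(340 * 78.5398) m = 0.0816202 m ≈ 81.62 mm

81.62 mm


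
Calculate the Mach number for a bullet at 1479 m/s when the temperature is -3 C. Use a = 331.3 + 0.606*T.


a = 331.3 + 0.606*(-3) = 329.482 m/s
M = v/a = 1479/329.482 = 4.489

4.489


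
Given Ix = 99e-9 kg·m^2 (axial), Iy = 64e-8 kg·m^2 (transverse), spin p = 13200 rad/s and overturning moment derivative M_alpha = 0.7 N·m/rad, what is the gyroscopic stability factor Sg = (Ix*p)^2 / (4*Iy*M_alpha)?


Sg = Ix^2 * p^2 / (4 * Iy * M_alpha) = (99e-9)^2 * 13200^2 / (4 * 64e-8 * 0.7) = 0.953

0.953


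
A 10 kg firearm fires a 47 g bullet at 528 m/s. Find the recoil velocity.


v_recoil = m_p * v_p / m_gun = 0.047 * 528 / 10 = 2.482 m/s

2.482 m/s


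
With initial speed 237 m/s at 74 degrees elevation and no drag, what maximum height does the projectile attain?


H = (v0*sin(theta))^2 / (2g) = (237*sin(74°))^2 / (2*9.81) = 2645 m

2645 m


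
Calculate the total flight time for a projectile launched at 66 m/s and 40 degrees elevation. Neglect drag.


T = 2*v0*sin(theta)/g = 2*66*sin(40°)/9.81 = 8.649 s

8.649 s


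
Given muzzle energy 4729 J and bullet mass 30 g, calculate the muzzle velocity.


v = sqrt(2*E/m) = sqrt(2*4729/0.03) = 561.5 m/s

561.5 m/s


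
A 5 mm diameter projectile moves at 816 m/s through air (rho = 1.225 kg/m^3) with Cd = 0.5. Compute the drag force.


A = pi*(d/2)^2 = pi*(5/2000)^2 = 1.96350e-05 m^2
Fd = 0.5*Cd*rho*A*v^2 = 0.5*0.5*1.225*1.96350e-05*816^2 = 4.004 N

4.004 N


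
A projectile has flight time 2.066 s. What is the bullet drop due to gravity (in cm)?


drop = 0.5*g*t^2 = 0.5*9.81*2.066^2 = 20.9363 m ≈ 2094 cm

2094 cm


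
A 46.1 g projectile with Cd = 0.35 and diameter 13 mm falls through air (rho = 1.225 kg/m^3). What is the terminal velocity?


A = pi*(d/2)^2 = pi*(13/2000)^2 = 1.32732e-04 m^2
vt = sqrt(2mg/(Cd*rho*A)) = sqrt(2*0.0461*9.81/(0.35 * 1.225 * 1.32732e-04)) = 126.1 m/s

126.1 m/s


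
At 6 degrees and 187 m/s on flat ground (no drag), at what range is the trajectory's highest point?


R = v0^2*sin(2*theta)/g = 187^2*sin(2*6°)/9.81 = 741.128 m
apex_dist = R/2 = 741.128/2 = 370.6 m

370.6 m


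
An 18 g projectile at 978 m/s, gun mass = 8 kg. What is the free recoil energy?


v_r = m_p*v_p/m_gun = 0.018*978/8 = 2.2005 m/s, E_r = 0.5*m_gun*v_r^2 = 0.5*8*2.2005^2 = 19.37 J

19.37 J


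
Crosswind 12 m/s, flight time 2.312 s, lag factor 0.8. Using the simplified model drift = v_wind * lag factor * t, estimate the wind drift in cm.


drift = v_wind * lag * t = 12 * 0.8 * 2.312 = 22.1952 m ≈ 2220 cm

2220 cm


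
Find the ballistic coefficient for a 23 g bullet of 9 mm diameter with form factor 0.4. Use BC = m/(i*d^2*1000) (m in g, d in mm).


BC = m/(i*d^2*1000) = 23/(0.4 * 9^2 * 1000) = 0.0007099

0.0007099


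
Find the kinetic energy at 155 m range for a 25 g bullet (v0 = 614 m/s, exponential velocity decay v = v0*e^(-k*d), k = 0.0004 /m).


v = v0*exp(-k*d) = 614*exp(-0.0004*155) = 577.088 m/s
E = 0.5*m*v^2 = 0.5*0.025*577.088^2 = 4163 J

4163 J


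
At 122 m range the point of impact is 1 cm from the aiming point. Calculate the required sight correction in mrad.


1 mrad subtends 1 cm per 10 m of range, so adj = error_cm / (dist_m / 10) = 1 / (122/10) = 0.08197 mrad

0.08197 mrad


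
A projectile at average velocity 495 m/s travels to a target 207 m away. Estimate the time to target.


t = d/v = 207/495 = 0.4182 s

0.4182 s


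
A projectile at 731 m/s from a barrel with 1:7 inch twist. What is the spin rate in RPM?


twist_m = 7*0.0254 = 0.1778 m
spin = v/twist = 731/0.1778 = 4111.361 rev/s
RPM = spin*60 = 4111.361*60 ≈ 246682 RPM

246682 RPM


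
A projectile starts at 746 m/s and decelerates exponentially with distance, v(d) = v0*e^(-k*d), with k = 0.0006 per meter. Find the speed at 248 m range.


v = v0*exp(-k*d) = 746*exp(-0.0006*248) = 642.9 m/s

642.9 m/s


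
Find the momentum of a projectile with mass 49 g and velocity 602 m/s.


p = m*v = 0.049*602 = 29.5 kg·m/s

29.5 kg·m/s


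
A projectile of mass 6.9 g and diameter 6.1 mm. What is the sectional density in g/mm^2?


SD = m/d^2 = 6.9/6.1^2 = 0.1854 g/mm^2

0.1854 g/mm^2


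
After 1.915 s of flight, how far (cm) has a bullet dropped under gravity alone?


drop = 0.5*g*t^2 = 0.5*9.81*1.915^2 = 17.9877 m ≈ 1799 cm

1799 cm


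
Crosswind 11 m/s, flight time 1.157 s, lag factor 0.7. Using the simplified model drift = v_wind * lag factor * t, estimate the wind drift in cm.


drift = v_wind * lag * t = 11 * 0.7 * 1.157 = 8.9089 m ≈ 890.9 cm

890.9 cm


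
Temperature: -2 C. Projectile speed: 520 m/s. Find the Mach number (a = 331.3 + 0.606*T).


a = 331.3 + 0.606*(-2) = 330.088 m/s
M = v/a = 520/330.088 = 1.575

1.575


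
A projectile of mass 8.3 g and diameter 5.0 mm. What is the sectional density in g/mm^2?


SD = m/d^2 = 8.3/5.0^2 = 0.332 g/mm^2

0.332 g/mm^2


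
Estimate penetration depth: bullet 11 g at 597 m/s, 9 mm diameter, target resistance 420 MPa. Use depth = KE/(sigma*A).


A = pi*(d/2)^2 = pi*(9/2)^2 = 63.6173 mm^2
E = 0.5*m*v^2 = 0.5*0.011*597^2 = 1960.25 J
depth = E/(sigma*A) = 1960.25 J / (420 MPa * 63.6173 mm^2) = 1960.25/(420 * 63.6173) m = 0.0733647 m ≈ 73.36 mm

73.36 mm


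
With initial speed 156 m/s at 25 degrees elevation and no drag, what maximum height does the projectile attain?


H = (v0*sin(theta))^2 / (2g) = (156*sin(25°))^2 / (2*9.81) = 221.5 m

221.5 m


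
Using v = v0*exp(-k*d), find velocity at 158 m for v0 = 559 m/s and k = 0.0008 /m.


v = v0*exp(-k*d) = 559*exp(-0.0008*158) = 492.6 m/s

492.6 m/s


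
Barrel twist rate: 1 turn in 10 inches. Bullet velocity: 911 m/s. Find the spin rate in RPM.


twist_m = 10*0.0254 = 0.254 m
spin = v/twist = 911/0.254 = 3586.614 rev/s
RPM = spin*60 = 3586.614*60 ≈ 215197 RPM

215197 RPM


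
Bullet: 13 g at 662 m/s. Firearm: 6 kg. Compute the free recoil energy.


v_r = m_p*v_p/m_gun = 0.013*662/6 = 1.43433 m/s, E_r = 0.5*m_gun*v_r^2 = 0.5*6*1.43433^2 = 6.172 J

6.172 J


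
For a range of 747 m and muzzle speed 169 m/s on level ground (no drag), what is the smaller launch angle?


sin(2*theta) = R*g/v0^2 = 747*9.81/169^2 = 0.256576, theta = arcsin(0.256576)/2 = 7.433°

7.433 degrees


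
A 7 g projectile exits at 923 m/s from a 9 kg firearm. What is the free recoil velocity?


v_recoil = m_p * v_p / m_gun = 0.007 * 923 / 9 = 0.7179 m/s

0.7179 m/s


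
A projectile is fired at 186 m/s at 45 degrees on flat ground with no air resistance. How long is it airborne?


T = 2*v0*sin(theta)/g = 2*186*sin(45°)/9.81 = 26.81 s

26.81 s


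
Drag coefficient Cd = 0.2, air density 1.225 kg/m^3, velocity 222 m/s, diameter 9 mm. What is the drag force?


A = pi*(d/2)^2 = pi*(9/2000)^2 = 6.36173e-05 m^2
Fd = 0.5*Cd*rho*A*v^2 = 0.5*0.2*1.225*6.36173e-05*222^2 = 0.3841 N

0.3841 N


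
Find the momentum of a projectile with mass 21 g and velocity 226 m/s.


p = m*v = 0.021*226 = 4.746 kg·m/s

4.746 kg·m/s


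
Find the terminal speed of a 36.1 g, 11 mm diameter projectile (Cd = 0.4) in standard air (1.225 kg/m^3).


A = pi*(d/2)^2 = pi*(11/2000)^2 = 9.50332e-05 m^2
vt = sqrt(2mg/(Cd*rho*A)) = sqrt(2*0.0361*9.81/(0.4 * 1.225 * 9.50332e-05)) = 123.3 m/s

123.3 m/s


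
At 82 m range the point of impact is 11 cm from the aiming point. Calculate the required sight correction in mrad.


1 mrad subtends 1 cm per 10 m of range, so adj = error_cm / (dist_m / 10) = 11 / (82/10) = 1.341 mrad

1.341 mrad


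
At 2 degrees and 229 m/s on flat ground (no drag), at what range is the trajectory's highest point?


R = v0^2*sin(2*theta)/g = 229^2*sin(2*2°)/9.81 = 372.895 m
apex_dist = R/2 = 372.895/2 = 186.4 m

186.4 m


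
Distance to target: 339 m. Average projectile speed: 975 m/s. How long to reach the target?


t = d/v = 339/975 = 0.3477 s

0.3477 s


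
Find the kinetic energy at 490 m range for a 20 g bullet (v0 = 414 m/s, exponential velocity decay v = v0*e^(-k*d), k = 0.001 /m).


v = v0*exp(-k*d) = 414*exp(-0.001*490) = 253.627 m/s
E = 0.5*m*v^2 = 0.5*0.02*253.627^2 = 643.3 J

643.3 J


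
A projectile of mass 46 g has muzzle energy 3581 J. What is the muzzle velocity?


v = sqrt(2*E/m) = sqrt(2*3581/0.046) = 394.6 m/s

394.6 m/s


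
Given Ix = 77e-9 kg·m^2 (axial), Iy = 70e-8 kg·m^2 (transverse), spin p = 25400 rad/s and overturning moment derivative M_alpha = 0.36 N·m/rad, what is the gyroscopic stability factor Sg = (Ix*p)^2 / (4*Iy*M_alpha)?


Sg = Ix^2 * p^2 / (4 * Iy * M_alpha) = (77e-9)^2 * 25400^2 / (4 * 70e-8 * 0.36) = 3.795

3.795


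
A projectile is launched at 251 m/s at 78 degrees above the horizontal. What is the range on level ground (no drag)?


R = v0^2 * sin(2*theta) / g = 251^2 * sin(2*78°) / 9.81 = 2612 m

2612 m


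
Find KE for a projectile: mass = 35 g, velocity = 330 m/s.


E = 0.5*m*v^2 = 0.5*0.035*330^2 = 1906 J

1906 J


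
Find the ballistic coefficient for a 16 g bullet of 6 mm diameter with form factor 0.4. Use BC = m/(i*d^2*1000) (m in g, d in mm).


BC = m/(i*d^2*1000) = 16/(0.4 * 6^2 * 1000) = 0.001111

0.001111


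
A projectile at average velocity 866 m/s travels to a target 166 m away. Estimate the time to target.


t = d/v = 166/866 = 0.1917 s

0.1917 s


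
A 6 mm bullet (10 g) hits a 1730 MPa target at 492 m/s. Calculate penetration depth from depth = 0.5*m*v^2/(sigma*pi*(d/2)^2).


A = pi*(d/2)^2 = pi*(6/2)^2 = 28.2743 mm^2
E = 0.5*m*v^2 = 0.5*0.01*492^2 = 1210.32 J
depth = E/(sigma*A) = 1210.32 J / (1730 MPa * 28.2743 mm^2) = 1210.32/(1730 * 28.2743) m = 0.0247435 m ≈ 24.74 mm

24.74 mm


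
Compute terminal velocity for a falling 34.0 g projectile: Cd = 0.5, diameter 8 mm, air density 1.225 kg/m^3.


A = pi*(d/2)^2 = pi*(8/2000)^2 = 5.02655e-05 m^2
vt = sqrt(2mg/(Cd*rho*A)) = sqrt(2*0.034*9.81/(0.5 * 1.225 * 5.02655e-05)) = 147.2 m/s

147.2 m/s


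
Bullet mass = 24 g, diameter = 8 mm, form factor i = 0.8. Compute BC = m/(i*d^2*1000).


BC = m/(i*d^2*1000) = 24/(0.8 * 8^2 * 1000) = 0.0004687

0.0004687


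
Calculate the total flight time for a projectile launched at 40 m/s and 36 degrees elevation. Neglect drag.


T = 2*v0*sin(theta)/g = 2*40*sin(36°)/9.81 = 4.793 s

4.793 s


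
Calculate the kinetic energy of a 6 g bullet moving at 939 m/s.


E = 0.5*m*v^2 = 0.5*0.006*939^2 = 2645 J

2645 J


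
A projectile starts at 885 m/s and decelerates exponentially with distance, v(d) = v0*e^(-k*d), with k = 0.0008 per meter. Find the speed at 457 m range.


v = v0*exp(-k*d) = 885*exp(-0.0008*457) = 614 m/s

614 m/s


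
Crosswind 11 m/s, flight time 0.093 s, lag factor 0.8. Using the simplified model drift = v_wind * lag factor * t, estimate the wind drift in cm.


drift = v_wind * lag * t = 11 * 0.8 * 0.093 = 0.8184 m ≈ 81.84 cm

81.84 cm


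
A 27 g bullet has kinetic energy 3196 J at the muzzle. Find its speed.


v = sqrt(2*E/m) = sqrt(2*3196/0.027) = 486.6 m/s

486.6 m/s


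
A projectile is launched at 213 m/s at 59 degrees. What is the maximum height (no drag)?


H = (v0*sin(theta))^2 / (2g) = (213*sin(59°))^2 / (2*9.81) = 1699 m

1699 m


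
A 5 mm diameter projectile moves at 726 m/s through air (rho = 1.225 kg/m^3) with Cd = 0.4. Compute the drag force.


A = pi*(d/2)^2 = pi*(5/2000)^2 = 1.96350e-05 m^2
Fd = 0.5*Cd*rho*A*v^2 = 0.5*0.4*1.225*1.96350e-05*726^2 = 2.536 N

2.536 N


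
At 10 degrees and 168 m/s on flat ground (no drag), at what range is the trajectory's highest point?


R = v0^2*sin(2*theta)/g = 168^2*sin(2*10°)/9.81 = 984.014 m
apex_dist = R/2 = 984.014/2 = 492 m

492 m


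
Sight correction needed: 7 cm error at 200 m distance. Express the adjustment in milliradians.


1 mrad subtends 1 cm per 10 m of range, so adj = error_cm / (dist_m / 10) = 7 / (200/10) = 0.35 mrad

0.35 mrad


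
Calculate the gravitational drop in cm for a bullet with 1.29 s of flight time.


drop = 0.5*g*t^2 = 0.5*9.81*1.29^2 = 8.16241 m ≈ 816.2 cm

816.2 cm


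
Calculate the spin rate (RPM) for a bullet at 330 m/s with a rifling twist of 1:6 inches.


twist_m = 6*0.0254 = 0.1524 m
spin = v/twist = 330/0.1524 = 2165.354 rev/s
RPM = spin*60 = 2165.354*60 ≈ 129921 RPM

129921 RPM


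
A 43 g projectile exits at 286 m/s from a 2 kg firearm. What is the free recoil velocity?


v_recoil = m_p * v_p / m_gun = 0.043 * 286 / 2 = 6.149 m/s

6.149 m/s


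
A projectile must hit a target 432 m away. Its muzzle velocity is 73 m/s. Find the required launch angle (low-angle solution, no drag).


sin(2*theta) = R*g/v0^2 = 432*9.81/73^2 = 0.795256, theta = arcsin(0.795256)/2 = 26.34°

26.34 degrees


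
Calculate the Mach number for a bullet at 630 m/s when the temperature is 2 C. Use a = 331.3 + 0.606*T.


a = 331.3 + 0.606*(2) = 332.512 m/s
M = v/a = 630/332.512 = 1.895

1.895


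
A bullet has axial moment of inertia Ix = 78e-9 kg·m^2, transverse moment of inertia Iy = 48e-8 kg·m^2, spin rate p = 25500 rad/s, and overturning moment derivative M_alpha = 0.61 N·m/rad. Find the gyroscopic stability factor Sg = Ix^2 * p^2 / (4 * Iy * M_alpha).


Sg = Ix^2 * p^2 / (4 * Iy * M_alpha) = (78e-9)^2 * 25500^2 / (4 * 48e-8 * 0.61) = 3.378

3.378


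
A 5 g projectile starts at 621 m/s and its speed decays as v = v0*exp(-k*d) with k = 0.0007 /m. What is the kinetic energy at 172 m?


v = v0*exp(-k*d) = 621*exp(-0.0007*172) = 550.557 m/s
E = 0.5*m*v^2 = 0.5*0.005*550.557^2 = 757.8 J

757.8 J


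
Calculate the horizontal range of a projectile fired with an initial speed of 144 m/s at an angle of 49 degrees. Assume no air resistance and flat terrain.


R = v0^2 * sin(2*theta) / g = 144^2 * sin(2*49°) / 9.81 = 2093 m

2093 m
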